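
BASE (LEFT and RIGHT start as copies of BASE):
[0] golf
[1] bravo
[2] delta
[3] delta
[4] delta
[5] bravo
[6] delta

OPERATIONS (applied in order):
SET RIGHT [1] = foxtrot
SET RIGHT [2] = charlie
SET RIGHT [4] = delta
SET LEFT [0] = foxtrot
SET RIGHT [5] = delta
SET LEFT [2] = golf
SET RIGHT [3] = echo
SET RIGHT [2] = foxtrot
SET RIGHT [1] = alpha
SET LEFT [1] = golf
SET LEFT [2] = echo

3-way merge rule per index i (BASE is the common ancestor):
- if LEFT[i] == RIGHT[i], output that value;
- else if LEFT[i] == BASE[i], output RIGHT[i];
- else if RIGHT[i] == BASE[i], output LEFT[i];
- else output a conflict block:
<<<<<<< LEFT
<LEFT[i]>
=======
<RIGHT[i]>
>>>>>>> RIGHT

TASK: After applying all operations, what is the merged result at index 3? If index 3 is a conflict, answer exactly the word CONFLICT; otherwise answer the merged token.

Answer: echo

Derivation:
Final LEFT:  [foxtrot, golf, echo, delta, delta, bravo, delta]
Final RIGHT: [golf, alpha, foxtrot, echo, delta, delta, delta]
i=0: L=foxtrot, R=golf=BASE -> take LEFT -> foxtrot
i=1: BASE=bravo L=golf R=alpha all differ -> CONFLICT
i=2: BASE=delta L=echo R=foxtrot all differ -> CONFLICT
i=3: L=delta=BASE, R=echo -> take RIGHT -> echo
i=4: L=delta R=delta -> agree -> delta
i=5: L=bravo=BASE, R=delta -> take RIGHT -> delta
i=6: L=delta R=delta -> agree -> delta
Index 3 -> echo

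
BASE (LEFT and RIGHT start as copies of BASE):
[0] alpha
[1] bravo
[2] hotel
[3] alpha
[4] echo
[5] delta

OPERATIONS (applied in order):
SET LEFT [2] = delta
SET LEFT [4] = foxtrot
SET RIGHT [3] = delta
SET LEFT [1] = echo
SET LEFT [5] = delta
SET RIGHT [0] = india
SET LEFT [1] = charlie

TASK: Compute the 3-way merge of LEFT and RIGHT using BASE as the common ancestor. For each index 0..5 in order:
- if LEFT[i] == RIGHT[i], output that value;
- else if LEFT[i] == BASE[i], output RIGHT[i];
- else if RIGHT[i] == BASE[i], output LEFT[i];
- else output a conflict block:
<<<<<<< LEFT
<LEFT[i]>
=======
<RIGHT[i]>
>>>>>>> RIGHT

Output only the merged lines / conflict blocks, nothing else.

Final LEFT:  [alpha, charlie, delta, alpha, foxtrot, delta]
Final RIGHT: [india, bravo, hotel, delta, echo, delta]
i=0: L=alpha=BASE, R=india -> take RIGHT -> india
i=1: L=charlie, R=bravo=BASE -> take LEFT -> charlie
i=2: L=delta, R=hotel=BASE -> take LEFT -> delta
i=3: L=alpha=BASE, R=delta -> take RIGHT -> delta
i=4: L=foxtrot, R=echo=BASE -> take LEFT -> foxtrot
i=5: L=delta R=delta -> agree -> delta

Answer: india
charlie
delta
delta
foxtrot
delta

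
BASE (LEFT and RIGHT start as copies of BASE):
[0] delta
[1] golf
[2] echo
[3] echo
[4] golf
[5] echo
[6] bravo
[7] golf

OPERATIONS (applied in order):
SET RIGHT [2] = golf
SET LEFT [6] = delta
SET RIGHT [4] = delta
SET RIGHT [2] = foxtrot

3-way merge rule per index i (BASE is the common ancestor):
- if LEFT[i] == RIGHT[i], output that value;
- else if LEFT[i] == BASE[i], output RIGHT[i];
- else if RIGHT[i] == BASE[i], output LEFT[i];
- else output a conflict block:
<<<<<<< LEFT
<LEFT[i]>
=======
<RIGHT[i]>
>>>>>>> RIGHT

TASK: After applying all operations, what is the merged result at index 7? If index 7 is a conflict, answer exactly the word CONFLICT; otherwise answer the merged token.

Answer: golf

Derivation:
Final LEFT:  [delta, golf, echo, echo, golf, echo, delta, golf]
Final RIGHT: [delta, golf, foxtrot, echo, delta, echo, bravo, golf]
i=0: L=delta R=delta -> agree -> delta
i=1: L=golf R=golf -> agree -> golf
i=2: L=echo=BASE, R=foxtrot -> take RIGHT -> foxtrot
i=3: L=echo R=echo -> agree -> echo
i=4: L=golf=BASE, R=delta -> take RIGHT -> delta
i=5: L=echo R=echo -> agree -> echo
i=6: L=delta, R=bravo=BASE -> take LEFT -> delta
i=7: L=golf R=golf -> agree -> golf
Index 7 -> golf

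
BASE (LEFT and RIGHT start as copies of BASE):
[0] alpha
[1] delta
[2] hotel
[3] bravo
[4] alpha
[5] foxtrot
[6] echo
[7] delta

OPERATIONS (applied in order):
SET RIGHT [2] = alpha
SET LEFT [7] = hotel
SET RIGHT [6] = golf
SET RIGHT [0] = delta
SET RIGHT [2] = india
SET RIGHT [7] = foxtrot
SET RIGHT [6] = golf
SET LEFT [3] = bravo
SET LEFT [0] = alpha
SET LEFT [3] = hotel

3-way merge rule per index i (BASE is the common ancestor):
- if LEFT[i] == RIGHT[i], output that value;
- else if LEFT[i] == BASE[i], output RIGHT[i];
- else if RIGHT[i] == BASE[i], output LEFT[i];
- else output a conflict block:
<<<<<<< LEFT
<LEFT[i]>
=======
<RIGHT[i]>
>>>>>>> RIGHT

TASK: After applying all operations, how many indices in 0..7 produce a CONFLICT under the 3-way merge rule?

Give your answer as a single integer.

Final LEFT:  [alpha, delta, hotel, hotel, alpha, foxtrot, echo, hotel]
Final RIGHT: [delta, delta, india, bravo, alpha, foxtrot, golf, foxtrot]
i=0: L=alpha=BASE, R=delta -> take RIGHT -> delta
i=1: L=delta R=delta -> agree -> delta
i=2: L=hotel=BASE, R=india -> take RIGHT -> india
i=3: L=hotel, R=bravo=BASE -> take LEFT -> hotel
i=4: L=alpha R=alpha -> agree -> alpha
i=5: L=foxtrot R=foxtrot -> agree -> foxtrot
i=6: L=echo=BASE, R=golf -> take RIGHT -> golf
i=7: BASE=delta L=hotel R=foxtrot all differ -> CONFLICT
Conflict count: 1

Answer: 1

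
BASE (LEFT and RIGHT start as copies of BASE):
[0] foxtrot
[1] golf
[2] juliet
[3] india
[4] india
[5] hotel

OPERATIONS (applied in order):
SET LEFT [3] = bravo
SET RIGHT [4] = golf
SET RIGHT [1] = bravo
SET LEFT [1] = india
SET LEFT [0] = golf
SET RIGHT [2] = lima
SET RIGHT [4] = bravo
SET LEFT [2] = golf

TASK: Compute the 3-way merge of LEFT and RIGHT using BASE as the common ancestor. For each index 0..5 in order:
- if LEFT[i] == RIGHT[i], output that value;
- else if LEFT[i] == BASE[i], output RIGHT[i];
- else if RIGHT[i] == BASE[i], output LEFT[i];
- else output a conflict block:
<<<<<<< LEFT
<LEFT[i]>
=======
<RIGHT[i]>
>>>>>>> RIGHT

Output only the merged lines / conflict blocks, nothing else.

Answer: golf
<<<<<<< LEFT
india
=======
bravo
>>>>>>> RIGHT
<<<<<<< LEFT
golf
=======
lima
>>>>>>> RIGHT
bravo
bravo
hotel

Derivation:
Final LEFT:  [golf, india, golf, bravo, india, hotel]
Final RIGHT: [foxtrot, bravo, lima, india, bravo, hotel]
i=0: L=golf, R=foxtrot=BASE -> take LEFT -> golf
i=1: BASE=golf L=india R=bravo all differ -> CONFLICT
i=2: BASE=juliet L=golf R=lima all differ -> CONFLICT
i=3: L=bravo, R=india=BASE -> take LEFT -> bravo
i=4: L=india=BASE, R=bravo -> take RIGHT -> bravo
i=5: L=hotel R=hotel -> agree -> hotel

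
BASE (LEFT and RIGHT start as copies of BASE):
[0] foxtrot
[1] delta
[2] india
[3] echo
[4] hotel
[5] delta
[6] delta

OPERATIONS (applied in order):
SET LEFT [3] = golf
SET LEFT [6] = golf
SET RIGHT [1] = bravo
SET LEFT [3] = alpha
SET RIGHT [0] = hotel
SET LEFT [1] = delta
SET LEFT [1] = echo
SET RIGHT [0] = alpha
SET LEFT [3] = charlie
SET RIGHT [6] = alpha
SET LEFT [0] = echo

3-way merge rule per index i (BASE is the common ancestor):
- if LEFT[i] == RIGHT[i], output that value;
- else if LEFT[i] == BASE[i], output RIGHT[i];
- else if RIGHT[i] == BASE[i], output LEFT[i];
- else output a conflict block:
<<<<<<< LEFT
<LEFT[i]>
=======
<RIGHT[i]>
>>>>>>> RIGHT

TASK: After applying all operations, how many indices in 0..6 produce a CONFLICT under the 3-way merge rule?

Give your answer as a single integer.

Answer: 3

Derivation:
Final LEFT:  [echo, echo, india, charlie, hotel, delta, golf]
Final RIGHT: [alpha, bravo, india, echo, hotel, delta, alpha]
i=0: BASE=foxtrot L=echo R=alpha all differ -> CONFLICT
i=1: BASE=delta L=echo R=bravo all differ -> CONFLICT
i=2: L=india R=india -> agree -> india
i=3: L=charlie, R=echo=BASE -> take LEFT -> charlie
i=4: L=hotel R=hotel -> agree -> hotel
i=5: L=delta R=delta -> agree -> delta
i=6: BASE=delta L=golf R=alpha all differ -> CONFLICT
Conflict count: 3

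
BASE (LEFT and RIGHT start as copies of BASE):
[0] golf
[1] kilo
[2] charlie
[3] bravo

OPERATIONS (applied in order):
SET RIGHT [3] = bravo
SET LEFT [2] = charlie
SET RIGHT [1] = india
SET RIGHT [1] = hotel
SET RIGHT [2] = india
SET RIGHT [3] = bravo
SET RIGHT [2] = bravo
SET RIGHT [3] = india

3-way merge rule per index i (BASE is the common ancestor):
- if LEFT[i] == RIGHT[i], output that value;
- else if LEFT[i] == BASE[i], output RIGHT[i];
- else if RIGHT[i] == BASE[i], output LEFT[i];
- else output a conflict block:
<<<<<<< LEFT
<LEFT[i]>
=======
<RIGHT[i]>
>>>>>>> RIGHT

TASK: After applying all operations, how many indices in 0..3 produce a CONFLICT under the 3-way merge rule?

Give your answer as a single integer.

Answer: 0

Derivation:
Final LEFT:  [golf, kilo, charlie, bravo]
Final RIGHT: [golf, hotel, bravo, india]
i=0: L=golf R=golf -> agree -> golf
i=1: L=kilo=BASE, R=hotel -> take RIGHT -> hotel
i=2: L=charlie=BASE, R=bravo -> take RIGHT -> bravo
i=3: L=bravo=BASE, R=india -> take RIGHT -> india
Conflict count: 0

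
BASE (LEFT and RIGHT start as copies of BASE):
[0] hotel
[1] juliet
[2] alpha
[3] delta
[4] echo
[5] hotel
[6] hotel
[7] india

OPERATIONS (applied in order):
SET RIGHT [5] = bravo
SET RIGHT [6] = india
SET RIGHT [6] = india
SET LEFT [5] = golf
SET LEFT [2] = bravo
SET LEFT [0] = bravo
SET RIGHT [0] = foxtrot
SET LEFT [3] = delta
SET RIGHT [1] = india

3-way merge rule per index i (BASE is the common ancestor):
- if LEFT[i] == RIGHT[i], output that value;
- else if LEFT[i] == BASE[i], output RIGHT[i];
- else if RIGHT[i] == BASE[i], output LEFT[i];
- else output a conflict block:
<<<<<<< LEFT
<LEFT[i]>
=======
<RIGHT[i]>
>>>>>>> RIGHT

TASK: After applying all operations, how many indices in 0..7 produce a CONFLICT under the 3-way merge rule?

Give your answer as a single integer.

Answer: 2

Derivation:
Final LEFT:  [bravo, juliet, bravo, delta, echo, golf, hotel, india]
Final RIGHT: [foxtrot, india, alpha, delta, echo, bravo, india, india]
i=0: BASE=hotel L=bravo R=foxtrot all differ -> CONFLICT
i=1: L=juliet=BASE, R=india -> take RIGHT -> india
i=2: L=bravo, R=alpha=BASE -> take LEFT -> bravo
i=3: L=delta R=delta -> agree -> delta
i=4: L=echo R=echo -> agree -> echo
i=5: BASE=hotel L=golf R=bravo all differ -> CONFLICT
i=6: L=hotel=BASE, R=india -> take RIGHT -> india
i=7: L=india R=india -> agree -> india
Conflict count: 2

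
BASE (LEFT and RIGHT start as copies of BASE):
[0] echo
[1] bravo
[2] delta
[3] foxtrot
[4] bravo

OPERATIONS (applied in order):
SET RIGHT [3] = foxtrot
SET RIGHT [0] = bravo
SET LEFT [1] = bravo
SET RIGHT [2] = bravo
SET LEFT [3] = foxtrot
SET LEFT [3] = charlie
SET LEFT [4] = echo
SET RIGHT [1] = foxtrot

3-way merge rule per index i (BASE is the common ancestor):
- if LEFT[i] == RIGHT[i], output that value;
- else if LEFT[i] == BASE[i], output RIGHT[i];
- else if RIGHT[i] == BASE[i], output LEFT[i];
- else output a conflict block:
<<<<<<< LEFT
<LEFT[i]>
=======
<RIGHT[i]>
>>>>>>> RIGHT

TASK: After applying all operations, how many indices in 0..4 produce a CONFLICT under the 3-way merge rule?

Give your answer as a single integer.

Answer: 0

Derivation:
Final LEFT:  [echo, bravo, delta, charlie, echo]
Final RIGHT: [bravo, foxtrot, bravo, foxtrot, bravo]
i=0: L=echo=BASE, R=bravo -> take RIGHT -> bravo
i=1: L=bravo=BASE, R=foxtrot -> take RIGHT -> foxtrot
i=2: L=delta=BASE, R=bravo -> take RIGHT -> bravo
i=3: L=charlie, R=foxtrot=BASE -> take LEFT -> charlie
i=4: L=echo, R=bravo=BASE -> take LEFT -> echo
Conflict count: 0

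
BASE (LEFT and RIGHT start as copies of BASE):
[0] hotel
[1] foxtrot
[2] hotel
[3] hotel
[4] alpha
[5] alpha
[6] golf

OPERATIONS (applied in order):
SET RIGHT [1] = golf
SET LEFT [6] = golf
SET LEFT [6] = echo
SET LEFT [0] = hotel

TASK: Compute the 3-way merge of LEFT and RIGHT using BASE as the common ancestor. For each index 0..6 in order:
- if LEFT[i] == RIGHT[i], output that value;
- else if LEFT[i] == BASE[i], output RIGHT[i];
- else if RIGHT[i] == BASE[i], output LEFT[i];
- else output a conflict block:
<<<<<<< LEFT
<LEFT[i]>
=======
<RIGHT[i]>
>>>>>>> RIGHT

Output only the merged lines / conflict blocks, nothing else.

Answer: hotel
golf
hotel
hotel
alpha
alpha
echo

Derivation:
Final LEFT:  [hotel, foxtrot, hotel, hotel, alpha, alpha, echo]
Final RIGHT: [hotel, golf, hotel, hotel, alpha, alpha, golf]
i=0: L=hotel R=hotel -> agree -> hotel
i=1: L=foxtrot=BASE, R=golf -> take RIGHT -> golf
i=2: L=hotel R=hotel -> agree -> hotel
i=3: L=hotel R=hotel -> agree -> hotel
i=4: L=alpha R=alpha -> agree -> alpha
i=5: L=alpha R=alpha -> agree -> alpha
i=6: L=echo, R=golf=BASE -> take LEFT -> echo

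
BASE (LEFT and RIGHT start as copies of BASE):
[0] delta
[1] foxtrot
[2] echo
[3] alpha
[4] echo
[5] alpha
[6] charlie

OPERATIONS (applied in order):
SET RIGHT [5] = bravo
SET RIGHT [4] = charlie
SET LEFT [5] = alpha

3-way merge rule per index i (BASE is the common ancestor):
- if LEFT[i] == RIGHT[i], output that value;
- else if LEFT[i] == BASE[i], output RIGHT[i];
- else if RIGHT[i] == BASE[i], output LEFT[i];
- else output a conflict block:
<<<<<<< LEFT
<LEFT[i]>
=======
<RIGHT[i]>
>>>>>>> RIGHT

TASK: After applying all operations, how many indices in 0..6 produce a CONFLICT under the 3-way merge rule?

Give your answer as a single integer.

Answer: 0

Derivation:
Final LEFT:  [delta, foxtrot, echo, alpha, echo, alpha, charlie]
Final RIGHT: [delta, foxtrot, echo, alpha, charlie, bravo, charlie]
i=0: L=delta R=delta -> agree -> delta
i=1: L=foxtrot R=foxtrot -> agree -> foxtrot
i=2: L=echo R=echo -> agree -> echo
i=3: L=alpha R=alpha -> agree -> alpha
i=4: L=echo=BASE, R=charlie -> take RIGHT -> charlie
i=5: L=alpha=BASE, R=bravo -> take RIGHT -> bravo
i=6: L=charlie R=charlie -> agree -> charlie
Conflict count: 0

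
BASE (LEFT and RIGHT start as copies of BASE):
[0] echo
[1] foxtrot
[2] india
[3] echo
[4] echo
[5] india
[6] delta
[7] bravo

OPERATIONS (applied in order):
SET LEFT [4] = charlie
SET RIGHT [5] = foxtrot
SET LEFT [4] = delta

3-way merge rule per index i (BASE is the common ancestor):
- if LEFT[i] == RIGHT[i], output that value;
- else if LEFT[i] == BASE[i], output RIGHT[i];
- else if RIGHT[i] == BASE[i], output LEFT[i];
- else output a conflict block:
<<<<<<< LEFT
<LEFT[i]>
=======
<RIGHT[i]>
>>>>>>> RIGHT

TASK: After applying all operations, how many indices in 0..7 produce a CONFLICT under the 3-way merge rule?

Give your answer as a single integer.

Final LEFT:  [echo, foxtrot, india, echo, delta, india, delta, bravo]
Final RIGHT: [echo, foxtrot, india, echo, echo, foxtrot, delta, bravo]
i=0: L=echo R=echo -> agree -> echo
i=1: L=foxtrot R=foxtrot -> agree -> foxtrot
i=2: L=india R=india -> agree -> india
i=3: L=echo R=echo -> agree -> echo
i=4: L=delta, R=echo=BASE -> take LEFT -> delta
i=5: L=india=BASE, R=foxtrot -> take RIGHT -> foxtrot
i=6: L=delta R=delta -> agree -> delta
i=7: L=bravo R=bravo -> agree -> bravo
Conflict count: 0

Answer: 0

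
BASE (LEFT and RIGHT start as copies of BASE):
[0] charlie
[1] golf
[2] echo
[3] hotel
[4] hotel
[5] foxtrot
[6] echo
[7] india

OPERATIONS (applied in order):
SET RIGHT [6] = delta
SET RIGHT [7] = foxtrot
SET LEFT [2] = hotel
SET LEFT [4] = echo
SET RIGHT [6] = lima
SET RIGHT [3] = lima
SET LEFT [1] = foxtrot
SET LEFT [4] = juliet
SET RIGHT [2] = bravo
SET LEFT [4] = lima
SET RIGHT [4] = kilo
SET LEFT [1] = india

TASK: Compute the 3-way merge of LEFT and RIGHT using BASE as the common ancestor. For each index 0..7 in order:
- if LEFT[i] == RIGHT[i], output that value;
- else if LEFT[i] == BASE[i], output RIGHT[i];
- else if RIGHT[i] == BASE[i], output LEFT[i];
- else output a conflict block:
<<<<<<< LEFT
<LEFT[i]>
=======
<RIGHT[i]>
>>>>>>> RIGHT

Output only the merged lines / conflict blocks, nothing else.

Answer: charlie
india
<<<<<<< LEFT
hotel
=======
bravo
>>>>>>> RIGHT
lima
<<<<<<< LEFT
lima
=======
kilo
>>>>>>> RIGHT
foxtrot
lima
foxtrot

Derivation:
Final LEFT:  [charlie, india, hotel, hotel, lima, foxtrot, echo, india]
Final RIGHT: [charlie, golf, bravo, lima, kilo, foxtrot, lima, foxtrot]
i=0: L=charlie R=charlie -> agree -> charlie
i=1: L=india, R=golf=BASE -> take LEFT -> india
i=2: BASE=echo L=hotel R=bravo all differ -> CONFLICT
i=3: L=hotel=BASE, R=lima -> take RIGHT -> lima
i=4: BASE=hotel L=lima R=kilo all differ -> CONFLICT
i=5: L=foxtrot R=foxtrot -> agree -> foxtrot
i=6: L=echo=BASE, R=lima -> take RIGHT -> lima
i=7: L=india=BASE, R=foxtrot -> take RIGHT -> foxtrot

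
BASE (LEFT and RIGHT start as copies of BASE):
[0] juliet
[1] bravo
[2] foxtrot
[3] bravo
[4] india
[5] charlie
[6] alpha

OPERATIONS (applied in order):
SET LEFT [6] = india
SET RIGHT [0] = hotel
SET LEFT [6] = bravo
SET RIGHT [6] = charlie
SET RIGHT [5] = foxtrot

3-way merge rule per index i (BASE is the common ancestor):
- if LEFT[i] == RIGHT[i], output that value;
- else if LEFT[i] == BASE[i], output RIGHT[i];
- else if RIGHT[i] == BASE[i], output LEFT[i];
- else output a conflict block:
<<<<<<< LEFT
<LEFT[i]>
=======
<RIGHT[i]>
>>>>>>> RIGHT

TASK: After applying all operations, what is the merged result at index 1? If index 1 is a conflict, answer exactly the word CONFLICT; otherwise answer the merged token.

Final LEFT:  [juliet, bravo, foxtrot, bravo, india, charlie, bravo]
Final RIGHT: [hotel, bravo, foxtrot, bravo, india, foxtrot, charlie]
i=0: L=juliet=BASE, R=hotel -> take RIGHT -> hotel
i=1: L=bravo R=bravo -> agree -> bravo
i=2: L=foxtrot R=foxtrot -> agree -> foxtrot
i=3: L=bravo R=bravo -> agree -> bravo
i=4: L=india R=india -> agree -> india
i=5: L=charlie=BASE, R=foxtrot -> take RIGHT -> foxtrot
i=6: BASE=alpha L=bravo R=charlie all differ -> CONFLICT
Index 1 -> bravo

Answer: bravo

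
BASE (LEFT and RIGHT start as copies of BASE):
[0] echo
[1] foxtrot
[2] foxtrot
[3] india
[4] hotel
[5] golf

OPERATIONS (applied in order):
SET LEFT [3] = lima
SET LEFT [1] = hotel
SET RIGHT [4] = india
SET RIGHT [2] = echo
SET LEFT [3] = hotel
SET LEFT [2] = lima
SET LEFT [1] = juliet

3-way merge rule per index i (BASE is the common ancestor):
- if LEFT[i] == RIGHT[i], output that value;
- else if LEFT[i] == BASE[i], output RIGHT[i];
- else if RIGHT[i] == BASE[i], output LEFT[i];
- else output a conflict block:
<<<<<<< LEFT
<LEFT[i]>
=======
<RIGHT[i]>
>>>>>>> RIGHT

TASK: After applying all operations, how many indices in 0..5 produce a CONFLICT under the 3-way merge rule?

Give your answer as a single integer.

Answer: 1

Derivation:
Final LEFT:  [echo, juliet, lima, hotel, hotel, golf]
Final RIGHT: [echo, foxtrot, echo, india, india, golf]
i=0: L=echo R=echo -> agree -> echo
i=1: L=juliet, R=foxtrot=BASE -> take LEFT -> juliet
i=2: BASE=foxtrot L=lima R=echo all differ -> CONFLICT
i=3: L=hotel, R=india=BASE -> take LEFT -> hotel
i=4: L=hotel=BASE, R=india -> take RIGHT -> india
i=5: L=golf R=golf -> agree -> golf
Conflict count: 1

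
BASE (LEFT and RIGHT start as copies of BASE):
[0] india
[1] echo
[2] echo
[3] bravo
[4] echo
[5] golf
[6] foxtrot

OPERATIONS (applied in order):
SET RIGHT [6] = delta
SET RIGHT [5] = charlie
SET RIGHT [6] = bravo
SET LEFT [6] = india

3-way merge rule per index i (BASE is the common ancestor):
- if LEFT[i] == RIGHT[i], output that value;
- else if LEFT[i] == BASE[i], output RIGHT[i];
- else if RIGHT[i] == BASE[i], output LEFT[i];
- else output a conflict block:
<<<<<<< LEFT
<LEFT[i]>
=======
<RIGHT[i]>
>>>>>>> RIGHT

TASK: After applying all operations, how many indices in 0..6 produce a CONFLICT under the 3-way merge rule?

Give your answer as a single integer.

Answer: 1

Derivation:
Final LEFT:  [india, echo, echo, bravo, echo, golf, india]
Final RIGHT: [india, echo, echo, bravo, echo, charlie, bravo]
i=0: L=india R=india -> agree -> india
i=1: L=echo R=echo -> agree -> echo
i=2: L=echo R=echo -> agree -> echo
i=3: L=bravo R=bravo -> agree -> bravo
i=4: L=echo R=echo -> agree -> echo
i=5: L=golf=BASE, R=charlie -> take RIGHT -> charlie
i=6: BASE=foxtrot L=india R=bravo all differ -> CONFLICT
Conflict count: 1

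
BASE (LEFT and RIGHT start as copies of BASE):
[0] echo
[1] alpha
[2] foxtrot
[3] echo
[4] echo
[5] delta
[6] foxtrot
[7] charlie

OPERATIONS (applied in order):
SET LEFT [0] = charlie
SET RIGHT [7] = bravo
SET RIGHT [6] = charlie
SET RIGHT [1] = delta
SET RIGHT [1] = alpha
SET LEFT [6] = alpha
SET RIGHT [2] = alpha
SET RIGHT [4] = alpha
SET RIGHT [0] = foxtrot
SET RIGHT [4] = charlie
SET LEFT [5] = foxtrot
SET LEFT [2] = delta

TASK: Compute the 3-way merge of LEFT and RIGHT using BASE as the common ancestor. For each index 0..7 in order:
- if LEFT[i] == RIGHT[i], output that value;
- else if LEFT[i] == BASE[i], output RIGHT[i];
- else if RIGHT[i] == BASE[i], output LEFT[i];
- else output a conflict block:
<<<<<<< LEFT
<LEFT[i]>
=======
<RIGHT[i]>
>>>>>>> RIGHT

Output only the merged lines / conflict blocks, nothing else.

Final LEFT:  [charlie, alpha, delta, echo, echo, foxtrot, alpha, charlie]
Final RIGHT: [foxtrot, alpha, alpha, echo, charlie, delta, charlie, bravo]
i=0: BASE=echo L=charlie R=foxtrot all differ -> CONFLICT
i=1: L=alpha R=alpha -> agree -> alpha
i=2: BASE=foxtrot L=delta R=alpha all differ -> CONFLICT
i=3: L=echo R=echo -> agree -> echo
i=4: L=echo=BASE, R=charlie -> take RIGHT -> charlie
i=5: L=foxtrot, R=delta=BASE -> take LEFT -> foxtrot
i=6: BASE=foxtrot L=alpha R=charlie all differ -> CONFLICT
i=7: L=charlie=BASE, R=bravo -> take RIGHT -> bravo

Answer: <<<<<<< LEFT
charlie
=======
foxtrot
>>>>>>> RIGHT
alpha
<<<<<<< LEFT
delta
=======
alpha
>>>>>>> RIGHT
echo
charlie
foxtrot
<<<<<<< LEFT
alpha
=======
charlie
>>>>>>> RIGHT
bravo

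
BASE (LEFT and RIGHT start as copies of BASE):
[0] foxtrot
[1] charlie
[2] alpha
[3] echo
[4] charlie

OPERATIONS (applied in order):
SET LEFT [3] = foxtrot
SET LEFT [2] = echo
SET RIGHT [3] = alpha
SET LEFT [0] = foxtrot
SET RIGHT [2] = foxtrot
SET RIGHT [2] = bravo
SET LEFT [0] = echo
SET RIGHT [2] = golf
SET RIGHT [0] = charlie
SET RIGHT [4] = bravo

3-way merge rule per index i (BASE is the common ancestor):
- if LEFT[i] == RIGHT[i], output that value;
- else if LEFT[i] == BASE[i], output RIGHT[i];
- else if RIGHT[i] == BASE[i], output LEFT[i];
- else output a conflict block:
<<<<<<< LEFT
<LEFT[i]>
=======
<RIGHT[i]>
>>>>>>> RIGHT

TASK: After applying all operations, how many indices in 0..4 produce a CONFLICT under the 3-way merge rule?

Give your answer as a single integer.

Answer: 3

Derivation:
Final LEFT:  [echo, charlie, echo, foxtrot, charlie]
Final RIGHT: [charlie, charlie, golf, alpha, bravo]
i=0: BASE=foxtrot L=echo R=charlie all differ -> CONFLICT
i=1: L=charlie R=charlie -> agree -> charlie
i=2: BASE=alpha L=echo R=golf all differ -> CONFLICT
i=3: BASE=echo L=foxtrot R=alpha all differ -> CONFLICT
i=4: L=charlie=BASE, R=bravo -> take RIGHT -> bravo
Conflict count: 3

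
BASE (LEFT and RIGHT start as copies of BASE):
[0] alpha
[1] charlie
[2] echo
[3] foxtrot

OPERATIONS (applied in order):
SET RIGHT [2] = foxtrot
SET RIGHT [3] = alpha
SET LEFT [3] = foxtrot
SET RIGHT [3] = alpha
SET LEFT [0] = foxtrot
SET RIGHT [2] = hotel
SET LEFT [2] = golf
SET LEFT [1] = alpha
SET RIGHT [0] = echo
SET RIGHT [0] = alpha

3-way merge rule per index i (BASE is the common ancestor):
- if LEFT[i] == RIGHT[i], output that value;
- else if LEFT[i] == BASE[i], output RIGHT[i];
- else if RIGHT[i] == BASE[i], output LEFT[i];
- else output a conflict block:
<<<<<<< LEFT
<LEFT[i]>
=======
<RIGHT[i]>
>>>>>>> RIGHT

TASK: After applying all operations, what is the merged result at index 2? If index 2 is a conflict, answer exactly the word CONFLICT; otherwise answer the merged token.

Answer: CONFLICT

Derivation:
Final LEFT:  [foxtrot, alpha, golf, foxtrot]
Final RIGHT: [alpha, charlie, hotel, alpha]
i=0: L=foxtrot, R=alpha=BASE -> take LEFT -> foxtrot
i=1: L=alpha, R=charlie=BASE -> take LEFT -> alpha
i=2: BASE=echo L=golf R=hotel all differ -> CONFLICT
i=3: L=foxtrot=BASE, R=alpha -> take RIGHT -> alpha
Index 2 -> CONFLICT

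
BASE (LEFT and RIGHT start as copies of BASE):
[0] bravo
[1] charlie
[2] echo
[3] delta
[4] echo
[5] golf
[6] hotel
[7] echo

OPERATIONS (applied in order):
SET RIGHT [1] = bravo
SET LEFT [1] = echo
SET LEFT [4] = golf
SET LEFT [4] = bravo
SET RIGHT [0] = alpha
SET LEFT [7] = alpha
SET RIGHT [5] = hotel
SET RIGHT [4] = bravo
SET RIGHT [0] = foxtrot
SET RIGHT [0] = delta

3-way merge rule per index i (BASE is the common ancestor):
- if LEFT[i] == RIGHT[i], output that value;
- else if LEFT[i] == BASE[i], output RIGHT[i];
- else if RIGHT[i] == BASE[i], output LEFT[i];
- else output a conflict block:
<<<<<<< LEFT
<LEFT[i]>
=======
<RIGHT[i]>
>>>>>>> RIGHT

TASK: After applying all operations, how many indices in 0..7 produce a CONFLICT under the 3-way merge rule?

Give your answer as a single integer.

Answer: 1

Derivation:
Final LEFT:  [bravo, echo, echo, delta, bravo, golf, hotel, alpha]
Final RIGHT: [delta, bravo, echo, delta, bravo, hotel, hotel, echo]
i=0: L=bravo=BASE, R=delta -> take RIGHT -> delta
i=1: BASE=charlie L=echo R=bravo all differ -> CONFLICT
i=2: L=echo R=echo -> agree -> echo
i=3: L=delta R=delta -> agree -> delta
i=4: L=bravo R=bravo -> agree -> bravo
i=5: L=golf=BASE, R=hotel -> take RIGHT -> hotel
i=6: L=hotel R=hotel -> agree -> hotel
i=7: L=alpha, R=echo=BASE -> take LEFT -> alpha
Conflict count: 1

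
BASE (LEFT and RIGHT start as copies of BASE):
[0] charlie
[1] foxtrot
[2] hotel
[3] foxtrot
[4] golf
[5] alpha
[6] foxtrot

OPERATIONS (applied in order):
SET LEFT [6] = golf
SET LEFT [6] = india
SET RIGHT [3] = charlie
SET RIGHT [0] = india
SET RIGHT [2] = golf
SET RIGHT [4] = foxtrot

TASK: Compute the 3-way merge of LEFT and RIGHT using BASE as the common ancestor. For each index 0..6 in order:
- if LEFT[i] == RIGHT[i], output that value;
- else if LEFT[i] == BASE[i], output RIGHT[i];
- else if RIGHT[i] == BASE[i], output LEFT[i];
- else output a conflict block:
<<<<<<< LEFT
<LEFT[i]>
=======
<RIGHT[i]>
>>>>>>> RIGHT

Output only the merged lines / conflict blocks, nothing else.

Answer: india
foxtrot
golf
charlie
foxtrot
alpha
india

Derivation:
Final LEFT:  [charlie, foxtrot, hotel, foxtrot, golf, alpha, india]
Final RIGHT: [india, foxtrot, golf, charlie, foxtrot, alpha, foxtrot]
i=0: L=charlie=BASE, R=india -> take RIGHT -> india
i=1: L=foxtrot R=foxtrot -> agree -> foxtrot
i=2: L=hotel=BASE, R=golf -> take RIGHT -> golf
i=3: L=foxtrot=BASE, R=charlie -> take RIGHT -> charlie
i=4: L=golf=BASE, R=foxtrot -> take RIGHT -> foxtrot
i=5: L=alpha R=alpha -> agree -> alpha
i=6: L=india, R=foxtrot=BASE -> take LEFT -> india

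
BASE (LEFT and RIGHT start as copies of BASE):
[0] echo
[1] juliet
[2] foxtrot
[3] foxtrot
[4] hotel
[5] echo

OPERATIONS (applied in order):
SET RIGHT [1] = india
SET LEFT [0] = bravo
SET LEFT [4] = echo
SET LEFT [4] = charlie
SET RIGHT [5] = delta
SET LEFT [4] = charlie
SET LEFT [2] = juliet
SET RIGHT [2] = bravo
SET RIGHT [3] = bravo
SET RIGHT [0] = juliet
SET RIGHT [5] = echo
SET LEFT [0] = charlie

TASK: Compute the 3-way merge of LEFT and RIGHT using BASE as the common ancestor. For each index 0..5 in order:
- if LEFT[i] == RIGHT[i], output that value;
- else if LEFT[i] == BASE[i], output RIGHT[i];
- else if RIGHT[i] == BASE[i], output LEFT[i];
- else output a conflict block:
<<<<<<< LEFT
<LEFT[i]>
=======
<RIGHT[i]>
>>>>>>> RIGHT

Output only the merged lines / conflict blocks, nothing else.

Final LEFT:  [charlie, juliet, juliet, foxtrot, charlie, echo]
Final RIGHT: [juliet, india, bravo, bravo, hotel, echo]
i=0: BASE=echo L=charlie R=juliet all differ -> CONFLICT
i=1: L=juliet=BASE, R=india -> take RIGHT -> india
i=2: BASE=foxtrot L=juliet R=bravo all differ -> CONFLICT
i=3: L=foxtrot=BASE, R=bravo -> take RIGHT -> bravo
i=4: L=charlie, R=hotel=BASE -> take LEFT -> charlie
i=5: L=echo R=echo -> agree -> echo

Answer: <<<<<<< LEFT
charlie
=======
juliet
>>>>>>> RIGHT
india
<<<<<<< LEFT
juliet
=======
bravo
>>>>>>> RIGHT
bravo
charlie
echo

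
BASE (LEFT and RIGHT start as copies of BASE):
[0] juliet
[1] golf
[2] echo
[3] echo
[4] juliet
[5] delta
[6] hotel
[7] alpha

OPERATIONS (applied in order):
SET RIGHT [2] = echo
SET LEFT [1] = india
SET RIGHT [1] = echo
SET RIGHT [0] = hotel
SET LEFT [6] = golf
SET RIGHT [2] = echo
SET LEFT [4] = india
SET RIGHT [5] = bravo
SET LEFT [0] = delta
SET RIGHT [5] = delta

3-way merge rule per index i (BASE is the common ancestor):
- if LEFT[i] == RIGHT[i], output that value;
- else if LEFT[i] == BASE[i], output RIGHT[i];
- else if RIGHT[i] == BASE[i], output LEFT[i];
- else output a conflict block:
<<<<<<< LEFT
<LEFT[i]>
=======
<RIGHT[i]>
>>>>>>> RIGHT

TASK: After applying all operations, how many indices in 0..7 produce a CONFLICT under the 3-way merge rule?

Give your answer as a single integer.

Answer: 2

Derivation:
Final LEFT:  [delta, india, echo, echo, india, delta, golf, alpha]
Final RIGHT: [hotel, echo, echo, echo, juliet, delta, hotel, alpha]
i=0: BASE=juliet L=delta R=hotel all differ -> CONFLICT
i=1: BASE=golf L=india R=echo all differ -> CONFLICT
i=2: L=echo R=echo -> agree -> echo
i=3: L=echo R=echo -> agree -> echo
i=4: L=india, R=juliet=BASE -> take LEFT -> india
i=5: L=delta R=delta -> agree -> delta
i=6: L=golf, R=hotel=BASE -> take LEFT -> golf
i=7: L=alpha R=alpha -> agree -> alpha
Conflict count: 2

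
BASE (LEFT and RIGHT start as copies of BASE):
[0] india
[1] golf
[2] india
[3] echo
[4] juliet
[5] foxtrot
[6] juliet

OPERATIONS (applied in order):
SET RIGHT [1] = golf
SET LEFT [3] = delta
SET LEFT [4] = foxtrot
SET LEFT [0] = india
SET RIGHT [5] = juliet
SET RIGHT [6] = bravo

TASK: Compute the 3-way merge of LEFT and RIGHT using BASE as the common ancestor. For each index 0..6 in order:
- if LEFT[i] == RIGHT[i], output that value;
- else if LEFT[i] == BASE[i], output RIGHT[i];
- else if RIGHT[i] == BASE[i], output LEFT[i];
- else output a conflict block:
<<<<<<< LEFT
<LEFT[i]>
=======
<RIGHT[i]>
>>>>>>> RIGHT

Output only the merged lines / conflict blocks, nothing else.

Final LEFT:  [india, golf, india, delta, foxtrot, foxtrot, juliet]
Final RIGHT: [india, golf, india, echo, juliet, juliet, bravo]
i=0: L=india R=india -> agree -> india
i=1: L=golf R=golf -> agree -> golf
i=2: L=india R=india -> agree -> india
i=3: L=delta, R=echo=BASE -> take LEFT -> delta
i=4: L=foxtrot, R=juliet=BASE -> take LEFT -> foxtrot
i=5: L=foxtrot=BASE, R=juliet -> take RIGHT -> juliet
i=6: L=juliet=BASE, R=bravo -> take RIGHT -> bravo

Answer: india
golf
india
delta
foxtrot
juliet
bravo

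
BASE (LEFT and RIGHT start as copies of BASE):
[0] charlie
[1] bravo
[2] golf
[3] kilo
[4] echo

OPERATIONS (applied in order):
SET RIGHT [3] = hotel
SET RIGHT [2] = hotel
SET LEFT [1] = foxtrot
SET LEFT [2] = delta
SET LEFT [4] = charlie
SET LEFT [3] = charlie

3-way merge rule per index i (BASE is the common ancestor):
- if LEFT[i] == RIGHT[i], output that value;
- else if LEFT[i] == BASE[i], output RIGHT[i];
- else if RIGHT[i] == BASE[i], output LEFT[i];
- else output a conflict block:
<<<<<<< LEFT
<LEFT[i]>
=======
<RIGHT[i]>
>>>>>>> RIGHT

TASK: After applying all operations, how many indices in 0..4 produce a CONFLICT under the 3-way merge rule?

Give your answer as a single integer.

Answer: 2

Derivation:
Final LEFT:  [charlie, foxtrot, delta, charlie, charlie]
Final RIGHT: [charlie, bravo, hotel, hotel, echo]
i=0: L=charlie R=charlie -> agree -> charlie
i=1: L=foxtrot, R=bravo=BASE -> take LEFT -> foxtrot
i=2: BASE=golf L=delta R=hotel all differ -> CONFLICT
i=3: BASE=kilo L=charlie R=hotel all differ -> CONFLICT
i=4: L=charlie, R=echo=BASE -> take LEFT -> charlie
Conflict count: 2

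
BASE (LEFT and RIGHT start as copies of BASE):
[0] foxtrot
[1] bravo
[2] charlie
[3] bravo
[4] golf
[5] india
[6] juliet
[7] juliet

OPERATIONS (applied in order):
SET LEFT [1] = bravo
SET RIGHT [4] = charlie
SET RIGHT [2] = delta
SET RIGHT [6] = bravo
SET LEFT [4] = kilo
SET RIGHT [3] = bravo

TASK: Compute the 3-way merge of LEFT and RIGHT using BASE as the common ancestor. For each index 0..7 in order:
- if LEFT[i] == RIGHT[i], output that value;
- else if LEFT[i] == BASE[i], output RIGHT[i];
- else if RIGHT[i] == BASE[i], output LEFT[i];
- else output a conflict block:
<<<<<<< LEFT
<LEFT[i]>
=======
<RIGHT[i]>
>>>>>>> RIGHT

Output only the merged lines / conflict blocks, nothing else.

Answer: foxtrot
bravo
delta
bravo
<<<<<<< LEFT
kilo
=======
charlie
>>>>>>> RIGHT
india
bravo
juliet

Derivation:
Final LEFT:  [foxtrot, bravo, charlie, bravo, kilo, india, juliet, juliet]
Final RIGHT: [foxtrot, bravo, delta, bravo, charlie, india, bravo, juliet]
i=0: L=foxtrot R=foxtrot -> agree -> foxtrot
i=1: L=bravo R=bravo -> agree -> bravo
i=2: L=charlie=BASE, R=delta -> take RIGHT -> delta
i=3: L=bravo R=bravo -> agree -> bravo
i=4: BASE=golf L=kilo R=charlie all differ -> CONFLICT
i=5: L=india R=india -> agree -> india
i=6: L=juliet=BASE, R=bravo -> take RIGHT -> bravo
i=7: L=juliet R=juliet -> agree -> juliet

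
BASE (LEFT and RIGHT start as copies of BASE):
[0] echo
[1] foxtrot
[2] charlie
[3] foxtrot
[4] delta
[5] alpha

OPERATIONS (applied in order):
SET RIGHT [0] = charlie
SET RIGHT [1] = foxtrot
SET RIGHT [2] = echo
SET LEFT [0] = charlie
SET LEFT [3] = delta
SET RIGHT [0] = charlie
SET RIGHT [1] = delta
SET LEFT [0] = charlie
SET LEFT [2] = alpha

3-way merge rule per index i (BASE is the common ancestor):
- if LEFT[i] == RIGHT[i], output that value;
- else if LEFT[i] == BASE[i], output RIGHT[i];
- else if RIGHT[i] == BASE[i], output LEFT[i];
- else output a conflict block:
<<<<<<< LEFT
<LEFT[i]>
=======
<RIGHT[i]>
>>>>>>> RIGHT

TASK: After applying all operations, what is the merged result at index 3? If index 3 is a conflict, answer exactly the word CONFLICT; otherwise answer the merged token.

Answer: delta

Derivation:
Final LEFT:  [charlie, foxtrot, alpha, delta, delta, alpha]
Final RIGHT: [charlie, delta, echo, foxtrot, delta, alpha]
i=0: L=charlie R=charlie -> agree -> charlie
i=1: L=foxtrot=BASE, R=delta -> take RIGHT -> delta
i=2: BASE=charlie L=alpha R=echo all differ -> CONFLICT
i=3: L=delta, R=foxtrot=BASE -> take LEFT -> delta
i=4: L=delta R=delta -> agree -> delta
i=5: L=alpha R=alpha -> agree -> alpha
Index 3 -> delta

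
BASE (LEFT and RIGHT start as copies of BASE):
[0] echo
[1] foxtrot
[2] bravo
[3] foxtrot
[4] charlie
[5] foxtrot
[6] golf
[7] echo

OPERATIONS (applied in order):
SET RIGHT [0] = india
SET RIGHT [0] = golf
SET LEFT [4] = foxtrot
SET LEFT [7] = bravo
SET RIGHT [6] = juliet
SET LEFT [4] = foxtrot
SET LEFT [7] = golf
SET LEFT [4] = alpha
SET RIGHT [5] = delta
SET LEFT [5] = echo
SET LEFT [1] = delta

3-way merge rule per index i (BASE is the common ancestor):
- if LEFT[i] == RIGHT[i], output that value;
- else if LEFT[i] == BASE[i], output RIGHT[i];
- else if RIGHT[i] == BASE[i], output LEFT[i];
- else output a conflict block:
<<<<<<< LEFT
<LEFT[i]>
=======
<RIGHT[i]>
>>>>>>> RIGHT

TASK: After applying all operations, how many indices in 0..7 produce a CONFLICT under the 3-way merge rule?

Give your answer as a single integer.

Answer: 1

Derivation:
Final LEFT:  [echo, delta, bravo, foxtrot, alpha, echo, golf, golf]
Final RIGHT: [golf, foxtrot, bravo, foxtrot, charlie, delta, juliet, echo]
i=0: L=echo=BASE, R=golf -> take RIGHT -> golf
i=1: L=delta, R=foxtrot=BASE -> take LEFT -> delta
i=2: L=bravo R=bravo -> agree -> bravo
i=3: L=foxtrot R=foxtrot -> agree -> foxtrot
i=4: L=alpha, R=charlie=BASE -> take LEFT -> alpha
i=5: BASE=foxtrot L=echo R=delta all differ -> CONFLICT
i=6: L=golf=BASE, R=juliet -> take RIGHT -> juliet
i=7: L=golf, R=echo=BASE -> take LEFT -> golf
Conflict count: 1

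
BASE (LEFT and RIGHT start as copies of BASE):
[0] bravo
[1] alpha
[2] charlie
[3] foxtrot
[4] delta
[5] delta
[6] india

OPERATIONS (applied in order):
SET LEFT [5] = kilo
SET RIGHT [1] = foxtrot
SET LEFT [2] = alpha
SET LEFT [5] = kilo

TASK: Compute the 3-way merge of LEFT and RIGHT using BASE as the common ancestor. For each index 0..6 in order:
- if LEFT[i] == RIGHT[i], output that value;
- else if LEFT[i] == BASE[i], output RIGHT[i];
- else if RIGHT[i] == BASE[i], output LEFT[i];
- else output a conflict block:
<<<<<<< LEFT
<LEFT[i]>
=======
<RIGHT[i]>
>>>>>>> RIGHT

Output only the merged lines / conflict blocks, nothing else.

Final LEFT:  [bravo, alpha, alpha, foxtrot, delta, kilo, india]
Final RIGHT: [bravo, foxtrot, charlie, foxtrot, delta, delta, india]
i=0: L=bravo R=bravo -> agree -> bravo
i=1: L=alpha=BASE, R=foxtrot -> take RIGHT -> foxtrot
i=2: L=alpha, R=charlie=BASE -> take LEFT -> alpha
i=3: L=foxtrot R=foxtrot -> agree -> foxtrot
i=4: L=delta R=delta -> agree -> delta
i=5: L=kilo, R=delta=BASE -> take LEFT -> kilo
i=6: L=india R=india -> agree -> india

Answer: bravo
foxtrot
alpha
foxtrot
delta
kilo
india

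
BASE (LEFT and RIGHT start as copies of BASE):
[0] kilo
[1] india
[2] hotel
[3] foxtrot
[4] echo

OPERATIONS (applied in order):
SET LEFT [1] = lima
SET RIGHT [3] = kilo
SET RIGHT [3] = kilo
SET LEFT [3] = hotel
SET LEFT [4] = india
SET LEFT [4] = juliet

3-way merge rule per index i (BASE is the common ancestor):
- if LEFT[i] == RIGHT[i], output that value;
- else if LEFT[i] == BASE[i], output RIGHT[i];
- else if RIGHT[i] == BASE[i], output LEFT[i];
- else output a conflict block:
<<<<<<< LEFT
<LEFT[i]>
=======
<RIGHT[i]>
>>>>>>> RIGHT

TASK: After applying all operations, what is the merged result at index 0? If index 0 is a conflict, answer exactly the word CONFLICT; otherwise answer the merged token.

Final LEFT:  [kilo, lima, hotel, hotel, juliet]
Final RIGHT: [kilo, india, hotel, kilo, echo]
i=0: L=kilo R=kilo -> agree -> kilo
i=1: L=lima, R=india=BASE -> take LEFT -> lima
i=2: L=hotel R=hotel -> agree -> hotel
i=3: BASE=foxtrot L=hotel R=kilo all differ -> CONFLICT
i=4: L=juliet, R=echo=BASE -> take LEFT -> juliet
Index 0 -> kilo

Answer: kilo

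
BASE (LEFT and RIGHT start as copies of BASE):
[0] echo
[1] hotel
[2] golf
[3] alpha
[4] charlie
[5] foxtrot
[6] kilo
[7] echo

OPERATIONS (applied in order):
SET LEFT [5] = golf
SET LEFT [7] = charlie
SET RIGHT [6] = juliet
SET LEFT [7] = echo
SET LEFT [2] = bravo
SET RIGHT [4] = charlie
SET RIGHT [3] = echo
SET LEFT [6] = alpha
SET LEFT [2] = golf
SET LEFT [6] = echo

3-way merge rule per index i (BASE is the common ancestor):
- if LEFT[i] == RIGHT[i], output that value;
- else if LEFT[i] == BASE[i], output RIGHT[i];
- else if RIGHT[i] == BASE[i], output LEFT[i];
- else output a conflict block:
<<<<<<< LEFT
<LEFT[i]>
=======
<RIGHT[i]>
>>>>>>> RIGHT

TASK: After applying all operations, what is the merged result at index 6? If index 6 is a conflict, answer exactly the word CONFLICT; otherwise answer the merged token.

Answer: CONFLICT

Derivation:
Final LEFT:  [echo, hotel, golf, alpha, charlie, golf, echo, echo]
Final RIGHT: [echo, hotel, golf, echo, charlie, foxtrot, juliet, echo]
i=0: L=echo R=echo -> agree -> echo
i=1: L=hotel R=hotel -> agree -> hotel
i=2: L=golf R=golf -> agree -> golf
i=3: L=alpha=BASE, R=echo -> take RIGHT -> echo
i=4: L=charlie R=charlie -> agree -> charlie
i=5: L=golf, R=foxtrot=BASE -> take LEFT -> golf
i=6: BASE=kilo L=echo R=juliet all differ -> CONFLICT
i=7: L=echo R=echo -> agree -> echo
Index 6 -> CONFLICT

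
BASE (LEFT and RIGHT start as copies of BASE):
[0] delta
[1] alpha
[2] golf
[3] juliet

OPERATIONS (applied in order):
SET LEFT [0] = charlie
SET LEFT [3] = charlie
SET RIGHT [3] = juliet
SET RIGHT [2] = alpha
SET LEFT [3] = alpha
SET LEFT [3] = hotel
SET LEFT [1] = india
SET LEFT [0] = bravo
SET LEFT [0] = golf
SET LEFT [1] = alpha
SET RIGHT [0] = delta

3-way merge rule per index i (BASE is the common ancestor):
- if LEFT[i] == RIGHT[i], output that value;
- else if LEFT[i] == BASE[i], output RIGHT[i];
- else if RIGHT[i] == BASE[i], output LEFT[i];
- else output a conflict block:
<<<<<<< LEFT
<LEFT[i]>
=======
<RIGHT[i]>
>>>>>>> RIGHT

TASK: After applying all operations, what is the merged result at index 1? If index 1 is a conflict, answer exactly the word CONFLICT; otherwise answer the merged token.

Final LEFT:  [golf, alpha, golf, hotel]
Final RIGHT: [delta, alpha, alpha, juliet]
i=0: L=golf, R=delta=BASE -> take LEFT -> golf
i=1: L=alpha R=alpha -> agree -> alpha
i=2: L=golf=BASE, R=alpha -> take RIGHT -> alpha
i=3: L=hotel, R=juliet=BASE -> take LEFT -> hotel
Index 1 -> alpha

Answer: alpha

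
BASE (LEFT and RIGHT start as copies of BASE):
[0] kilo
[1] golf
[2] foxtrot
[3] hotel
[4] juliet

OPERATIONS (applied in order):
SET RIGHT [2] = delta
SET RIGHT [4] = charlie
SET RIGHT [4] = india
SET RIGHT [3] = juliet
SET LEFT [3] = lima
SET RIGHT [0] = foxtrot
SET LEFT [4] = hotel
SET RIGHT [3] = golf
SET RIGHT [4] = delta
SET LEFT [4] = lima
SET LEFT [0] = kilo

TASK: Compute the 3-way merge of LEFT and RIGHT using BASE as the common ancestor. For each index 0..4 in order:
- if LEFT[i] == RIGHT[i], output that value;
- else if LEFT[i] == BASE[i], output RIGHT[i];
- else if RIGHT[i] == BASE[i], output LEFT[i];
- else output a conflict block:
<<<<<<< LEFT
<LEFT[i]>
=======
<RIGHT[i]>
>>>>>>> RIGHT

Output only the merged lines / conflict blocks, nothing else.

Answer: foxtrot
golf
delta
<<<<<<< LEFT
lima
=======
golf
>>>>>>> RIGHT
<<<<<<< LEFT
lima
=======
delta
>>>>>>> RIGHT

Derivation:
Final LEFT:  [kilo, golf, foxtrot, lima, lima]
Final RIGHT: [foxtrot, golf, delta, golf, delta]
i=0: L=kilo=BASE, R=foxtrot -> take RIGHT -> foxtrot
i=1: L=golf R=golf -> agree -> golf
i=2: L=foxtrot=BASE, R=delta -> take RIGHT -> delta
i=3: BASE=hotel L=lima R=golf all differ -> CONFLICT
i=4: BASE=juliet L=lima R=delta all differ -> CONFLICT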